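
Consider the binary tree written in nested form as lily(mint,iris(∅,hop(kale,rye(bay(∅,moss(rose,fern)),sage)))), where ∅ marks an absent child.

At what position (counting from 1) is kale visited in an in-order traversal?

In-order visits the left subtree, then the node, then the right subtree.
At lily: go left to mint.
  mint is a leaf — visit mint.
Visit lily.
At lily: go right to iris.
  At iris: no left child.
  Visit iris.
  At iris: go right to hop.
    At hop: go left to kale.
      kale is a leaf — visit kale.
    Visit hop.
    At hop: go right to rye.
      At rye: go left to bay.
        At bay: no left child.
        Visit bay.
        At bay: go right to moss.
          At moss: go left to rose.
            rose is a leaf — visit rose.
          Visit moss.
          At moss: go right to fern.
            fern is a leaf — visit fern.
      Visit rye.
      At rye: go right to sage.
        sage is a leaf — visit sage.
Full in-order sequence: mint, lily, iris, kale, hop, bay, rose, moss, fern, rye, sage.

4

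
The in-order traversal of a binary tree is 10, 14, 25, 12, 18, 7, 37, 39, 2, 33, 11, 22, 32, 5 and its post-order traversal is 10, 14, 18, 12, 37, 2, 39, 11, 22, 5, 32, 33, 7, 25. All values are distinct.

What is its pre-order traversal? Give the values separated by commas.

25, 14, 10, 7, 12, 18, 33, 39, 37, 2, 32, 22, 11, 5

The last element of post-order is the root; it splits in-order into left and right subtrees.
Root 25: left subtree has 2 nodes {10, 14}, right has 11 {12, 18, 7, 37, 39, 2, 33, 11, 22, 32, 5}.
  Root 14: left subtree has 1 node {10}, right has 0 { }.
  Root 7: left subtree has 2 nodes {12, 18}, right has 8 {37, 39, 2, 33, 11, 22, 32, 5}.
    Root 12: left subtree has 0 nodes { }, right has 1 {18}.
    Root 33: left subtree has 3 nodes {37, 39, 2}, right has 4 {11, 22, 32, 5}.
      Root 39: left subtree has 1 node {37}, right has 1 {2}.
      Root 32: left subtree has 2 nodes {11, 22}, right has 1 {5}.
        Root 22: left subtree has 1 node {11}, right has 0 { }.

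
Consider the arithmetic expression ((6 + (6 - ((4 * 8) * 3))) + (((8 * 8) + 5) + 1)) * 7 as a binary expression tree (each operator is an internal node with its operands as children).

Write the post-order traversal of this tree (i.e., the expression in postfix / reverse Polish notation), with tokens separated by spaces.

6 6 4 8 * 3 * - + 8 8 * 5 + 1 + + 7 *

Post-order on an expression tree gives postfix notation: for each operator, emit left operand, right operand, then the operator.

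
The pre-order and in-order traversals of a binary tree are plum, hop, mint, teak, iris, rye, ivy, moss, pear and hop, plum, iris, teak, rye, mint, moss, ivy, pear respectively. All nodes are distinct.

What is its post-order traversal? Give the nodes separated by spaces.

hop iris rye teak moss pear ivy mint plum

The first element of pre-order is the root; it splits in-order into left and right subtrees.
Root plum: left subtree has 1 node {hop}, right has 7 {iris, teak, rye, mint, moss, ivy, pear}.
  Root mint: left subtree has 3 nodes {iris, teak, rye}, right has 3 {moss, ivy, pear}.
    Root teak: left subtree has 1 node {iris}, right has 1 {rye}.
    Root ivy: left subtree has 1 node {moss}, right has 1 {pear}.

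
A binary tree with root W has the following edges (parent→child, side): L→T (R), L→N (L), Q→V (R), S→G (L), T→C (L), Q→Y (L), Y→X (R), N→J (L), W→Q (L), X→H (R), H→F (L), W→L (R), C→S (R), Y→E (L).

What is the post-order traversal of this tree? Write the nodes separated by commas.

Post-order visits the left subtree, then the right subtree, then the node.
At W: go left to Q.
  At Q: go left to Y.
    At Y: go left to E.
      E is a leaf — visit E.
    At Y: go right to X.
      At X: no left child.
      At X: go right to H.
        At H: go left to F.
          F is a leaf — visit F.
        At H: no right child.
        Visit H.
      Visit X.
    Visit Y.
  At Q: go right to V.
    V is a leaf — visit V.
  Visit Q.
At W: go right to L.
  At L: go left to N.
    At N: go left to J.
      J is a leaf — visit J.
    At N: no right child.
    Visit N.
  At L: go right to T.
    At T: go left to C.
      At C: no left child.
      At C: go right to S.
        At S: go left to G.
          G is a leaf — visit G.
        At S: no right child.
        Visit S.
      Visit C.
    At T: no right child.
    Visit T.
  Visit L.
Visit W.

E, F, H, X, Y, V, Q, J, N, G, S, C, T, L, W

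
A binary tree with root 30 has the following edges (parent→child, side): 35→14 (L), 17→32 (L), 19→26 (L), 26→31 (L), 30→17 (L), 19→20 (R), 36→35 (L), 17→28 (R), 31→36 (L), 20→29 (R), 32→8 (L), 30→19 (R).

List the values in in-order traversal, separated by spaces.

8 32 17 28 30 14 35 36 31 26 19 20 29

In-order visits the left subtree, then the node, then the right subtree.
At 30: go left to 17.
  At 17: go left to 32.
    At 32: go left to 8.
      8 is a leaf — visit 8.
    Visit 32.
    At 32: no right child.
  Visit 17.
  At 17: go right to 28.
    28 is a leaf — visit 28.
Visit 30.
At 30: go right to 19.
  At 19: go left to 26.
    At 26: go left to 31.
      At 31: go left to 36.
        At 36: go left to 35.
          At 35: go left to 14.
            14 is a leaf — visit 14.
          Visit 35.
          At 35: no right child.
        Visit 36.
        At 36: no right child.
      Visit 31.
      At 31: no right child.
    Visit 26.
    At 26: no right child.
  Visit 19.
  At 19: go right to 20.
    At 20: no left child.
    Visit 20.
    At 20: go right to 29.
      29 is a leaf — visit 29.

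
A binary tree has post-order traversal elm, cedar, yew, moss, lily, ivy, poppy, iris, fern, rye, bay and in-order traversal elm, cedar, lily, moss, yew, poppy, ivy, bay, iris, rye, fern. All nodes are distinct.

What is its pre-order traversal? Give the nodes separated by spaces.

bay poppy lily cedar elm moss yew ivy rye iris fern

The last element of post-order is the root; it splits in-order into left and right subtrees.
Root bay: left subtree has 7 nodes {elm, cedar, lily, moss, yew, poppy, ivy}, right has 3 {iris, rye, fern}.
  Root poppy: left subtree has 5 nodes {elm, cedar, lily, moss, yew}, right has 1 {ivy}.
    Root lily: left subtree has 2 nodes {elm, cedar}, right has 2 {moss, yew}.
      Root cedar: left subtree has 1 node {elm}, right has 0 { }.
      Root moss: left subtree has 0 nodes { }, right has 1 {yew}.
  Root rye: left subtree has 1 node {iris}, right has 1 {fern}.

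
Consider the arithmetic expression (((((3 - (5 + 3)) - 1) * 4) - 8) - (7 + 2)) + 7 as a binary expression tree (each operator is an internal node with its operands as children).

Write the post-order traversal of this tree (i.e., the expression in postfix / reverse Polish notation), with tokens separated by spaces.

3 5 3 + - 1 - 4 * 8 - 7 2 + - 7 +

Post-order on an expression tree gives postfix notation: for each operator, emit left operand, right operand, then the operator.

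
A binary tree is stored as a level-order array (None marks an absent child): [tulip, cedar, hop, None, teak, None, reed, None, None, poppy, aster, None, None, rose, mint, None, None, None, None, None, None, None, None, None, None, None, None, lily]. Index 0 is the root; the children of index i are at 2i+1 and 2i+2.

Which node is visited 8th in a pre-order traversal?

rose

Pre-order visits the node, then its left subtree, then its right subtree.
Visit tulip.
At tulip: go left to cedar.
  Visit cedar.
  At cedar: no left child.
  At cedar: go right to teak.
    Visit teak.
    At teak: go left to poppy.
      poppy is a leaf — visit poppy.
    At teak: go right to aster.
      aster is a leaf — visit aster.
At tulip: go right to hop.
  Visit hop.
  At hop: no left child.
  At hop: go right to reed.
    Visit reed.
    At reed: go left to rose.
      Visit rose.
      At rose: go left to lily.
        lily is a leaf — visit lily.
      At rose: no right child.
    At reed: go right to mint.
      mint is a leaf — visit mint.
Full pre-order sequence: tulip, cedar, teak, poppy, aster, hop, reed, rose, lily, mint.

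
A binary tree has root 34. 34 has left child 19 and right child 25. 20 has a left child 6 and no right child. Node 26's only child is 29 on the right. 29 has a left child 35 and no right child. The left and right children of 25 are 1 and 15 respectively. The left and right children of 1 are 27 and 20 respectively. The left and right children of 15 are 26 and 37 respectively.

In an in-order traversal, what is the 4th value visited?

In-order visits the left subtree, then the node, then the right subtree.
At 34: go left to 19.
  19 is a leaf — visit 19.
Visit 34.
At 34: go right to 25.
  At 25: go left to 1.
    At 1: go left to 27.
      27 is a leaf — visit 27.
    Visit 1.
    At 1: go right to 20.
      At 20: go left to 6.
        6 is a leaf — visit 6.
      Visit 20.
      At 20: no right child.
  Visit 25.
  At 25: go right to 15.
    At 15: go left to 26.
      At 26: no left child.
      Visit 26.
      At 26: go right to 29.
        At 29: go left to 35.
          35 is a leaf — visit 35.
        Visit 29.
        At 29: no right child.
    Visit 15.
    At 15: go right to 37.
      37 is a leaf — visit 37.
Full in-order sequence: 19, 34, 27, 1, 6, 20, 25, 26, 35, 29, 15, 37.

1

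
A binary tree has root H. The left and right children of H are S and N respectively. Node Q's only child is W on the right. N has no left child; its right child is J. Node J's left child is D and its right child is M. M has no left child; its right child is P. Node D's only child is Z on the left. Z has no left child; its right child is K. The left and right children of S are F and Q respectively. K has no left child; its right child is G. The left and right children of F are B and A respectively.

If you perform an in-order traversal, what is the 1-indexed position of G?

In-order visits the left subtree, then the node, then the right subtree.
At H: go left to S.
  At S: go left to F.
    At F: go left to B.
      B is a leaf — visit B.
    Visit F.
    At F: go right to A.
      A is a leaf — visit A.
  Visit S.
  At S: go right to Q.
    At Q: no left child.
    Visit Q.
    At Q: go right to W.
      W is a leaf — visit W.
Visit H.
At H: go right to N.
  At N: no left child.
  Visit N.
  At N: go right to J.
    At J: go left to D.
      At D: go left to Z.
        At Z: no left child.
        Visit Z.
        At Z: go right to K.
          At K: no left child.
          Visit K.
          At K: go right to G.
            G is a leaf — visit G.
      Visit D.
      At D: no right child.
    Visit J.
    At J: go right to M.
      At M: no left child.
      Visit M.
      At M: go right to P.
        P is a leaf — visit P.
Full in-order sequence: B, F, A, S, Q, W, H, N, Z, K, G, D, J, M, P.

11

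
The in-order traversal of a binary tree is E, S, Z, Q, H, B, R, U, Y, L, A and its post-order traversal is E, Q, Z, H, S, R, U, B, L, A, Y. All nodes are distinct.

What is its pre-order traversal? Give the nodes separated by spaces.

Y B S E H Z Q U R A L

The last element of post-order is the root; it splits in-order into left and right subtrees.
Root Y: left subtree has 8 nodes {E, S, Z, Q, H, B, R, U}, right has 2 {L, A}.
  Root B: left subtree has 5 nodes {E, S, Z, Q, H}, right has 2 {R, U}.
    Root S: left subtree has 1 node {E}, right has 3 {Z, Q, H}.
      Root H: left subtree has 2 nodes {Z, Q}, right has 0 { }.
        Root Z: left subtree has 0 nodes { }, right has 1 {Q}.
    Root U: left subtree has 1 node {R}, right has 0 { }.
  Root A: left subtree has 1 node {L}, right has 0 { }.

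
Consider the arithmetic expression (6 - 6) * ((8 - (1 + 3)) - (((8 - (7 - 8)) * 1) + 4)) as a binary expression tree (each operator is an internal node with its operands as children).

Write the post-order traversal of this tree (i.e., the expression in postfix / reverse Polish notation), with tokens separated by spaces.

6 6 - 8 1 3 + - 8 7 8 - - 1 * 4 + - *

Post-order on an expression tree gives postfix notation: for each operator, emit left operand, right operand, then the operator.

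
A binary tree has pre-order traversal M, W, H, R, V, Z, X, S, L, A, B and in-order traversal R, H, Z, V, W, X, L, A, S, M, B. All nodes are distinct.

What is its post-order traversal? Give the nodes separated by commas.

The first element of pre-order is the root; it splits in-order into left and right subtrees.
Root M: left subtree has 9 nodes {R, H, Z, V, W, X, L, A, S}, right has 1 {B}.
  Root W: left subtree has 4 nodes {R, H, Z, V}, right has 4 {X, L, A, S}.
    Root H: left subtree has 1 node {R}, right has 2 {Z, V}.
      Root V: left subtree has 1 node {Z}, right has 0 { }.
    Root X: left subtree has 0 nodes { }, right has 3 {L, A, S}.
      Root S: left subtree has 2 nodes {L, A}, right has 0 { }.
        Root L: left subtree has 0 nodes { }, right has 1 {A}.

R, Z, V, H, A, L, S, X, W, B, M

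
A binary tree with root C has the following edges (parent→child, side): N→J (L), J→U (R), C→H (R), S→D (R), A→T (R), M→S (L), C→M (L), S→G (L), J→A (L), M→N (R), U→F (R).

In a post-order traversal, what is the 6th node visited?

F

Post-order visits the left subtree, then the right subtree, then the node.
At C: go left to M.
  At M: go left to S.
    At S: go left to G.
      G is a leaf — visit G.
    At S: go right to D.
      D is a leaf — visit D.
    Visit S.
  At M: go right to N.
    At N: go left to J.
      At J: go left to A.
        At A: no left child.
        At A: go right to T.
          T is a leaf — visit T.
        Visit A.
      At J: go right to U.
        At U: no left child.
        At U: go right to F.
          F is a leaf — visit F.
        Visit U.
      Visit J.
    At N: no right child.
    Visit N.
  Visit M.
At C: go right to H.
  H is a leaf — visit H.
Visit C.
Full post-order sequence: G, D, S, T, A, F, U, J, N, M, H, C.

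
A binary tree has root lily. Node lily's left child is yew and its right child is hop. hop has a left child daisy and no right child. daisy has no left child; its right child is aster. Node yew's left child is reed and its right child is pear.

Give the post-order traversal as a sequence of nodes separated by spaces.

Post-order visits the left subtree, then the right subtree, then the node.
At lily: go left to yew.
  At yew: go left to reed.
    reed is a leaf — visit reed.
  At yew: go right to pear.
    pear is a leaf — visit pear.
  Visit yew.
At lily: go right to hop.
  At hop: go left to daisy.
    At daisy: no left child.
    At daisy: go right to aster.
      aster is a leaf — visit aster.
    Visit daisy.
  At hop: no right child.
  Visit hop.
Visit lily.

reed pear yew aster daisy hop lily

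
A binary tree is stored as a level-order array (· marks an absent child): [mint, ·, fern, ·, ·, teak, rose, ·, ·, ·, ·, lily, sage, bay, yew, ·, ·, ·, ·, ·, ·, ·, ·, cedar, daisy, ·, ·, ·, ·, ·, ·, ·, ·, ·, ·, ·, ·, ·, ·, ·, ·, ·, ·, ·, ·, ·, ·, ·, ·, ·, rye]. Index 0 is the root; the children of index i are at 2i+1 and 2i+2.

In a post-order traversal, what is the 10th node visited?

fern

Post-order visits the left subtree, then the right subtree, then the node.
At mint: no left child.
At mint: go right to fern.
  At fern: go left to teak.
    At teak: go left to lily.
      At lily: go left to cedar.
        cedar is a leaf — visit cedar.
      At lily: go right to daisy.
        At daisy: no left child.
        At daisy: go right to rye.
          rye is a leaf — visit rye.
        Visit daisy.
      Visit lily.
    At teak: go right to sage.
      sage is a leaf — visit sage.
    Visit teak.
  At fern: go right to rose.
    At rose: go left to bay.
      bay is a leaf — visit bay.
    At rose: go right to yew.
      yew is a leaf — visit yew.
    Visit rose.
  Visit fern.
Visit mint.
Full post-order sequence: cedar, rye, daisy, lily, sage, teak, bay, yew, rose, fern, mint.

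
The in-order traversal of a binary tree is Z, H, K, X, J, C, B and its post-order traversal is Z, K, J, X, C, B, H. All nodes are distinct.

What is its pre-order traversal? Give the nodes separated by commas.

The last element of post-order is the root; it splits in-order into left and right subtrees.
Root H: left subtree has 1 node {Z}, right has 5 {K, X, J, C, B}.
  Root B: left subtree has 4 nodes {K, X, J, C}, right has 0 { }.
    Root C: left subtree has 3 nodes {K, X, J}, right has 0 { }.
      Root X: left subtree has 1 node {K}, right has 1 {J}.

H, Z, B, C, X, K, J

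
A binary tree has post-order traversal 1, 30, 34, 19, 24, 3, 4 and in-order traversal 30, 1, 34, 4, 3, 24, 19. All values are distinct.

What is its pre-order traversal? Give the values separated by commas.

The last element of post-order is the root; it splits in-order into left and right subtrees.
Root 4: left subtree has 3 nodes {30, 1, 34}, right has 3 {3, 24, 19}.
  Root 34: left subtree has 2 nodes {30, 1}, right has 0 { }.
    Root 30: left subtree has 0 nodes { }, right has 1 {1}.
  Root 3: left subtree has 0 nodes { }, right has 2 {24, 19}.
    Root 24: left subtree has 0 nodes { }, right has 1 {19}.

4, 34, 30, 1, 3, 24, 19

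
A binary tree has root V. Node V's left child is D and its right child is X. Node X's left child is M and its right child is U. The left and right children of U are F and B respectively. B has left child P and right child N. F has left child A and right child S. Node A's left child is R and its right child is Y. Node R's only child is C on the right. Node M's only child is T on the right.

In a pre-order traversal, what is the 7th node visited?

F

Pre-order visits the node, then its left subtree, then its right subtree.
Visit V.
At V: go left to D.
  D is a leaf — visit D.
At V: go right to X.
  Visit X.
  At X: go left to M.
    Visit M.
    At M: no left child.
    At M: go right to T.
      T is a leaf — visit T.
  At X: go right to U.
    Visit U.
    At U: go left to F.
      Visit F.
      At F: go left to A.
        Visit A.
        At A: go left to R.
          Visit R.
          At R: no left child.
          At R: go right to C.
            C is a leaf — visit C.
        At A: go right to Y.
          Y is a leaf — visit Y.
      At F: go right to S.
        S is a leaf — visit S.
    At U: go right to B.
      Visit B.
      At B: go left to P.
        P is a leaf — visit P.
      At B: go right to N.
        N is a leaf — visit N.
Full pre-order sequence: V, D, X, M, T, U, F, A, R, C, Y, S, B, P, N.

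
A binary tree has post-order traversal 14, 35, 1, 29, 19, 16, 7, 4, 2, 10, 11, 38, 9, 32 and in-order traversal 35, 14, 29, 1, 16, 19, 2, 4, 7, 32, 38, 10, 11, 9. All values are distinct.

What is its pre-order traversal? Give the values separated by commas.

32, 2, 16, 29, 35, 14, 1, 19, 4, 7, 9, 38, 11, 10

The last element of post-order is the root; it splits in-order into left and right subtrees.
Root 32: left subtree has 9 nodes {35, 14, 29, 1, 16, 19, 2, 4, 7}, right has 4 {38, 10, 11, 9}.
  Root 2: left subtree has 6 nodes {35, 14, 29, 1, 16, 19}, right has 2 {4, 7}.
    Root 16: left subtree has 4 nodes {35, 14, 29, 1}, right has 1 {19}.
      Root 29: left subtree has 2 nodes {35, 14}, right has 1 {1}.
        Root 35: left subtree has 0 nodes { }, right has 1 {14}.
    Root 4: left subtree has 0 nodes { }, right has 1 {7}.
  Root 9: left subtree has 3 nodes {38, 10, 11}, right has 0 { }.
    Root 38: left subtree has 0 nodes { }, right has 2 {10, 11}.
      Root 11: left subtree has 1 node {10}, right has 0 { }.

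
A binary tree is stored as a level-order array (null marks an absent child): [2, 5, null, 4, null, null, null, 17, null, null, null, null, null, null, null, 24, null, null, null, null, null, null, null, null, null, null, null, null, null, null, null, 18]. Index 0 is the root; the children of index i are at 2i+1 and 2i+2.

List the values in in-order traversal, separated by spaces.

18 24 17 4 5 2

In-order visits the left subtree, then the node, then the right subtree.
At 2: go left to 5.
  At 5: go left to 4.
    At 4: go left to 17.
      At 17: go left to 24.
        At 24: go left to 18.
          18 is a leaf — visit 18.
        Visit 24.
        At 24: no right child.
      Visit 17.
      At 17: no right child.
    Visit 4.
    At 4: no right child.
  Visit 5.
  At 5: no right child.
Visit 2.
At 2: no right child.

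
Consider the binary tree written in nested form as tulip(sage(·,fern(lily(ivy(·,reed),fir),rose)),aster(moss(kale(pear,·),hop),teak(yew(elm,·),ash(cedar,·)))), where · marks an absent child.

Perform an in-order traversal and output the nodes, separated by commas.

In-order visits the left subtree, then the node, then the right subtree.
At tulip: go left to sage.
  At sage: no left child.
  Visit sage.
  At sage: go right to fern.
    At fern: go left to lily.
      At lily: go left to ivy.
        At ivy: no left child.
        Visit ivy.
        At ivy: go right to reed.
          reed is a leaf — visit reed.
      Visit lily.
      At lily: go right to fir.
        fir is a leaf — visit fir.
    Visit fern.
    At fern: go right to rose.
      rose is a leaf — visit rose.
Visit tulip.
At tulip: go right to aster.
  At aster: go left to moss.
    At moss: go left to kale.
      At kale: go left to pear.
        pear is a leaf — visit pear.
      Visit kale.
      At kale: no right child.
    Visit moss.
    At moss: go right to hop.
      hop is a leaf — visit hop.
  Visit aster.
  At aster: go right to teak.
    At teak: go left to yew.
      At yew: go left to elm.
        elm is a leaf — visit elm.
      Visit yew.
      At yew: no right child.
    Visit teak.
    At teak: go right to ash.
      At ash: go left to cedar.
        cedar is a leaf — visit cedar.
      Visit ash.
      At ash: no right child.

sage, ivy, reed, lily, fir, fern, rose, tulip, pear, kale, moss, hop, aster, elm, yew, teak, cedar, ash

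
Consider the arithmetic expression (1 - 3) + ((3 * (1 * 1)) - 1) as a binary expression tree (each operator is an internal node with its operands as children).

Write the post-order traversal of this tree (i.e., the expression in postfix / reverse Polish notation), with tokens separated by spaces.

Post-order on an expression tree gives postfix notation: for each operator, emit left operand, right operand, then the operator.

1 3 - 3 1 1 * * 1 - +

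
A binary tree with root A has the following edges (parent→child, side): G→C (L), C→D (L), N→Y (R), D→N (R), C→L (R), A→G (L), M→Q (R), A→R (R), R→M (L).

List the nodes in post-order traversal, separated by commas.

Post-order visits the left subtree, then the right subtree, then the node.
At A: go left to G.
  At G: go left to C.
    At C: go left to D.
      At D: no left child.
      At D: go right to N.
        At N: no left child.
        At N: go right to Y.
          Y is a leaf — visit Y.
        Visit N.
      Visit D.
    At C: go right to L.
      L is a leaf — visit L.
    Visit C.
  At G: no right child.
  Visit G.
At A: go right to R.
  At R: go left to M.
    At M: no left child.
    At M: go right to Q.
      Q is a leaf — visit Q.
    Visit M.
  At R: no right child.
  Visit R.
Visit A.

Y, N, D, L, C, G, Q, M, R, A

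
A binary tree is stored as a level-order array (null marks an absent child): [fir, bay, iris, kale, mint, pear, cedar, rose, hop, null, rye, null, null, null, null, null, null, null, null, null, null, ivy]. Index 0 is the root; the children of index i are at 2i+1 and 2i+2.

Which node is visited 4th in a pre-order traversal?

Pre-order visits the node, then its left subtree, then its right subtree.
Visit fir.
At fir: go left to bay.
  Visit bay.
  At bay: go left to kale.
    Visit kale.
    At kale: go left to rose.
      rose is a leaf — visit rose.
    At kale: go right to hop.
      hop is a leaf — visit hop.
  At bay: go right to mint.
    Visit mint.
    At mint: no left child.
    At mint: go right to rye.
      Visit rye.
      At rye: go left to ivy.
        ivy is a leaf — visit ivy.
      At rye: no right child.
At fir: go right to iris.
  Visit iris.
  At iris: go left to pear.
    pear is a leaf — visit pear.
  At iris: go right to cedar.
    cedar is a leaf — visit cedar.
Full pre-order sequence: fir, bay, kale, rose, hop, mint, rye, ivy, iris, pear, cedar.

rose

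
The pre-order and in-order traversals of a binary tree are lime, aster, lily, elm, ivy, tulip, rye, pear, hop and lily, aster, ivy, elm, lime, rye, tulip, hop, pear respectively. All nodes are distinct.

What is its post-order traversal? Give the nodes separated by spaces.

The first element of pre-order is the root; it splits in-order into left and right subtrees.
Root lime: left subtree has 4 nodes {lily, aster, ivy, elm}, right has 4 {rye, tulip, hop, pear}.
  Root aster: left subtree has 1 node {lily}, right has 2 {ivy, elm}.
    Root elm: left subtree has 1 node {ivy}, right has 0 { }.
  Root tulip: left subtree has 1 node {rye}, right has 2 {hop, pear}.
    Root pear: left subtree has 1 node {hop}, right has 0 { }.

lily ivy elm aster rye hop pear tulip lime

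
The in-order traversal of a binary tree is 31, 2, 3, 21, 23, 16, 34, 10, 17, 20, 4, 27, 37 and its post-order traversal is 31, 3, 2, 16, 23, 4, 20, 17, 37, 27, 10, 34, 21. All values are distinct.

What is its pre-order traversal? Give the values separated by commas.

The last element of post-order is the root; it splits in-order into left and right subtrees.
Root 21: left subtree has 3 nodes {31, 2, 3}, right has 9 {23, 16, 34, 10, 17, 20, 4, 27, 37}.
  Root 2: left subtree has 1 node {31}, right has 1 {3}.
  Root 34: left subtree has 2 nodes {23, 16}, right has 6 {10, 17, 20, 4, 27, 37}.
    Root 23: left subtree has 0 nodes { }, right has 1 {16}.
    Root 10: left subtree has 0 nodes { }, right has 5 {17, 20, 4, 27, 37}.
      Root 27: left subtree has 3 nodes {17, 20, 4}, right has 1 {37}.
        Root 17: left subtree has 0 nodes { }, right has 2 {20, 4}.
          Root 20: left subtree has 0 nodes { }, right has 1 {4}.

21, 2, 31, 3, 34, 23, 16, 10, 27, 17, 20, 4, 37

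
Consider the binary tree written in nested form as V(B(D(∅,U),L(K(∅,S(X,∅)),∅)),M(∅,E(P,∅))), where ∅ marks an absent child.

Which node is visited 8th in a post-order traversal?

P

Post-order visits the left subtree, then the right subtree, then the node.
At V: go left to B.
  At B: go left to D.
    At D: no left child.
    At D: go right to U.
      U is a leaf — visit U.
    Visit D.
  At B: go right to L.
    At L: go left to K.
      At K: no left child.
      At K: go right to S.
        At S: go left to X.
          X is a leaf — visit X.
        At S: no right child.
        Visit S.
      Visit K.
    At L: no right child.
    Visit L.
  Visit B.
At V: go right to M.
  At M: no left child.
  At M: go right to E.
    At E: go left to P.
      P is a leaf — visit P.
    At E: no right child.
    Visit E.
  Visit M.
Visit V.
Full post-order sequence: U, D, X, S, K, L, B, P, E, M, V.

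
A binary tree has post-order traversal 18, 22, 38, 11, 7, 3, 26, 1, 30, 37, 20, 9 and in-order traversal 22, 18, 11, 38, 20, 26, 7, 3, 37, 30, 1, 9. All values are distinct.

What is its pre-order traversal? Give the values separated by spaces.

9 20 11 22 18 38 37 26 3 7 30 1

The last element of post-order is the root; it splits in-order into left and right subtrees.
Root 9: left subtree has 11 nodes {22, 18, 11, 38, 20, 26, 7, 3, 37, 30, 1}, right has 0 { }.
  Root 20: left subtree has 4 nodes {22, 18, 11, 38}, right has 6 {26, 7, 3, 37, 30, 1}.
    Root 11: left subtree has 2 nodes {22, 18}, right has 1 {38}.
      Root 22: left subtree has 0 nodes { }, right has 1 {18}.
    Root 37: left subtree has 3 nodes {26, 7, 3}, right has 2 {30, 1}.
      Root 26: left subtree has 0 nodes { }, right has 2 {7, 3}.
        Root 3: left subtree has 1 node {7}, right has 0 { }.
      Root 30: left subtree has 0 nodes { }, right has 1 {1}.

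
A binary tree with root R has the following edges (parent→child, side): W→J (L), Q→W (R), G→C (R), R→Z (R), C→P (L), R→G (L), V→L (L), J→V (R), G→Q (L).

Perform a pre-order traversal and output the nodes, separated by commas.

R, G, Q, W, J, V, L, C, P, Z

Pre-order visits the node, then its left subtree, then its right subtree.
Visit R.
At R: go left to G.
  Visit G.
  At G: go left to Q.
    Visit Q.
    At Q: no left child.
    At Q: go right to W.
      Visit W.
      At W: go left to J.
        Visit J.
        At J: no left child.
        At J: go right to V.
          Visit V.
          At V: go left to L.
            L is a leaf — visit L.
          At V: no right child.
      At W: no right child.
  At G: go right to C.
    Visit C.
    At C: go left to P.
      P is a leaf — visit P.
    At C: no right child.
At R: go right to Z.
  Z is a leaf — visit Z.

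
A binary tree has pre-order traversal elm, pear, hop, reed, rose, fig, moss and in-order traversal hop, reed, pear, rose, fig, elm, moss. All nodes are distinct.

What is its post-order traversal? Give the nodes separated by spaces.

The first element of pre-order is the root; it splits in-order into left and right subtrees.
Root elm: left subtree has 5 nodes {hop, reed, pear, rose, fig}, right has 1 {moss}.
  Root pear: left subtree has 2 nodes {hop, reed}, right has 2 {rose, fig}.
    Root hop: left subtree has 0 nodes { }, right has 1 {reed}.
    Root rose: left subtree has 0 nodes { }, right has 1 {fig}.

reed hop fig rose pear moss elm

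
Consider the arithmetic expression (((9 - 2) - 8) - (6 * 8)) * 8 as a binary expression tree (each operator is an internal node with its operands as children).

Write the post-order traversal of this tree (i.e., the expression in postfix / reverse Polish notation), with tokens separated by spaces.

Post-order on an expression tree gives postfix notation: for each operator, emit left operand, right operand, then the operator.

9 2 - 8 - 6 8 * - 8 *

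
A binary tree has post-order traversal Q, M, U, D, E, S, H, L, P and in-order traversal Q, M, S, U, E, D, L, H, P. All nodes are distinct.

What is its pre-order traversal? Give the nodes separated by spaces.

The last element of post-order is the root; it splits in-order into left and right subtrees.
Root P: left subtree has 8 nodes {Q, M, S, U, E, D, L, H}, right has 0 { }.
  Root L: left subtree has 6 nodes {Q, M, S, U, E, D}, right has 1 {H}.
    Root S: left subtree has 2 nodes {Q, M}, right has 3 {U, E, D}.
      Root M: left subtree has 1 node {Q}, right has 0 { }.
      Root E: left subtree has 1 node {U}, right has 1 {D}.

P L S M Q E U D H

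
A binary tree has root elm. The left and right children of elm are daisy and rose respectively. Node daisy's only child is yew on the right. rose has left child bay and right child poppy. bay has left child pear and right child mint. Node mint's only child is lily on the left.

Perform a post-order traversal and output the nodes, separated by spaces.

yew daisy pear lily mint bay poppy rose elm

Post-order visits the left subtree, then the right subtree, then the node.
At elm: go left to daisy.
  At daisy: no left child.
  At daisy: go right to yew.
    yew is a leaf — visit yew.
  Visit daisy.
At elm: go right to rose.
  At rose: go left to bay.
    At bay: go left to pear.
      pear is a leaf — visit pear.
    At bay: go right to mint.
      At mint: go left to lily.
        lily is a leaf — visit lily.
      At mint: no right child.
      Visit mint.
    Visit bay.
  At rose: go right to poppy.
    poppy is a leaf — visit poppy.
  Visit rose.
Visit elm.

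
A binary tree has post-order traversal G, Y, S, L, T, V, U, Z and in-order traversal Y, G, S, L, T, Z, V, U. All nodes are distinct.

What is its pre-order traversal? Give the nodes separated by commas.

Z, T, L, S, Y, G, U, V

The last element of post-order is the root; it splits in-order into left and right subtrees.
Root Z: left subtree has 5 nodes {Y, G, S, L, T}, right has 2 {V, U}.
  Root T: left subtree has 4 nodes {Y, G, S, L}, right has 0 { }.
    Root L: left subtree has 3 nodes {Y, G, S}, right has 0 { }.
      Root S: left subtree has 2 nodes {Y, G}, right has 0 { }.
        Root Y: left subtree has 0 nodes { }, right has 1 {G}.
  Root U: left subtree has 1 node {V}, right has 0 { }.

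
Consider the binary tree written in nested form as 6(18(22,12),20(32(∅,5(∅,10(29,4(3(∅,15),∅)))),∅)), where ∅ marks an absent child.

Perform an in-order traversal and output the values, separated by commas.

In-order visits the left subtree, then the node, then the right subtree.
At 6: go left to 18.
  At 18: go left to 22.
    22 is a leaf — visit 22.
  Visit 18.
  At 18: go right to 12.
    12 is a leaf — visit 12.
Visit 6.
At 6: go right to 20.
  At 20: go left to 32.
    At 32: no left child.
    Visit 32.
    At 32: go right to 5.
      At 5: no left child.
      Visit 5.
      At 5: go right to 10.
        At 10: go left to 29.
          29 is a leaf — visit 29.
        Visit 10.
        At 10: go right to 4.
          At 4: go left to 3.
            At 3: no left child.
            Visit 3.
            At 3: go right to 15.
              15 is a leaf — visit 15.
          Visit 4.
          At 4: no right child.
  Visit 20.
  At 20: no right child.

22, 18, 12, 6, 32, 5, 29, 10, 3, 15, 4, 20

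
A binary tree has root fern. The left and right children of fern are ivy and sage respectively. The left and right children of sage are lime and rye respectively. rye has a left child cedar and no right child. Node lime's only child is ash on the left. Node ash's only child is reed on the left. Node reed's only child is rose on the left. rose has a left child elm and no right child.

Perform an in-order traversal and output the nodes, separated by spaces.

ivy fern elm rose reed ash lime sage cedar rye

In-order visits the left subtree, then the node, then the right subtree.
At fern: go left to ivy.
  ivy is a leaf — visit ivy.
Visit fern.
At fern: go right to sage.
  At sage: go left to lime.
    At lime: go left to ash.
      At ash: go left to reed.
        At reed: go left to rose.
          At rose: go left to elm.
            elm is a leaf — visit elm.
          Visit rose.
          At rose: no right child.
        Visit reed.
        At reed: no right child.
      Visit ash.
      At ash: no right child.
    Visit lime.
    At lime: no right child.
  Visit sage.
  At sage: go right to rye.
    At rye: go left to cedar.
      cedar is a leaf — visit cedar.
    Visit rye.
    At rye: no right child.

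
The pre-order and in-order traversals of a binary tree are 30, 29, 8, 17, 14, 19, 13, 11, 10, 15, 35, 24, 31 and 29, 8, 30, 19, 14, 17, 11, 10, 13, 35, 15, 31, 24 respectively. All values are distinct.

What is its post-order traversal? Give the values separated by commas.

The first element of pre-order is the root; it splits in-order into left and right subtrees.
Root 30: left subtree has 2 nodes {29, 8}, right has 10 {19, 14, 17, 11, 10, 13, 35, 15, 31, 24}.
  Root 29: left subtree has 0 nodes { }, right has 1 {8}.
  Root 17: left subtree has 2 nodes {19, 14}, right has 7 {11, 10, 13, 35, 15, 31, 24}.
    Root 14: left subtree has 1 node {19}, right has 0 { }.
    Root 13: left subtree has 2 nodes {11, 10}, right has 4 {35, 15, 31, 24}.
      Root 11: left subtree has 0 nodes { }, right has 1 {10}.
      Root 15: left subtree has 1 node {35}, right has 2 {31, 24}.
        Root 24: left subtree has 1 node {31}, right has 0 { }.

8, 29, 19, 14, 10, 11, 35, 31, 24, 15, 13, 17, 30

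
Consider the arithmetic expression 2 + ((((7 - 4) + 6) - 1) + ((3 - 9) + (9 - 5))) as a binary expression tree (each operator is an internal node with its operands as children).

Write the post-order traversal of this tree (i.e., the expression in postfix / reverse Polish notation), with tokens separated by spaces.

2 7 4 - 6 + 1 - 3 9 - 9 5 - + + +

Post-order on an expression tree gives postfix notation: for each operator, emit left operand, right operand, then the operator.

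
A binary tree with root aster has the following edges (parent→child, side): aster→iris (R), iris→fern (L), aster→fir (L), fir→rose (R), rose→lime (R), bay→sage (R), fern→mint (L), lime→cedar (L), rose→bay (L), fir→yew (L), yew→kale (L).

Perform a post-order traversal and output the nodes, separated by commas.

kale, yew, sage, bay, cedar, lime, rose, fir, mint, fern, iris, aster

Post-order visits the left subtree, then the right subtree, then the node.
At aster: go left to fir.
  At fir: go left to yew.
    At yew: go left to kale.
      kale is a leaf — visit kale.
    At yew: no right child.
    Visit yew.
  At fir: go right to rose.
    At rose: go left to bay.
      At bay: no left child.
      At bay: go right to sage.
        sage is a leaf — visit sage.
      Visit bay.
    At rose: go right to lime.
      At lime: go left to cedar.
        cedar is a leaf — visit cedar.
      At lime: no right child.
      Visit lime.
    Visit rose.
  Visit fir.
At aster: go right to iris.
  At iris: go left to fern.
    At fern: go left to mint.
      mint is a leaf — visit mint.
    At fern: no right child.
    Visit fern.
  At iris: no right child.
  Visit iris.
Visit aster.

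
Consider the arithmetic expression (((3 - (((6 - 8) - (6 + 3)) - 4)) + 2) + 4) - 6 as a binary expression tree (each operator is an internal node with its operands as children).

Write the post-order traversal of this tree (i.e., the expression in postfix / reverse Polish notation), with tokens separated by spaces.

Post-order on an expression tree gives postfix notation: for each operator, emit left operand, right operand, then the operator.

3 6 8 - 6 3 + - 4 - - 2 + 4 + 6 -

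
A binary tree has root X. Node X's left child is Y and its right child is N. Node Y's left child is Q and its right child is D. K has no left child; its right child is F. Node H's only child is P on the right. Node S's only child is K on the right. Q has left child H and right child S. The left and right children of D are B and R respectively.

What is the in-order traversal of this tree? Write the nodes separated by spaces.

H P Q S K F Y B D R X N

In-order visits the left subtree, then the node, then the right subtree.
At X: go left to Y.
  At Y: go left to Q.
    At Q: go left to H.
      At H: no left child.
      Visit H.
      At H: go right to P.
        P is a leaf — visit P.
    Visit Q.
    At Q: go right to S.
      At S: no left child.
      Visit S.
      At S: go right to K.
        At K: no left child.
        Visit K.
        At K: go right to F.
          F is a leaf — visit F.
  Visit Y.
  At Y: go right to D.
    At D: go left to B.
      B is a leaf — visit B.
    Visit D.
    At D: go right to R.
      R is a leaf — visit R.
Visit X.
At X: go right to N.
  N is a leaf — visit N.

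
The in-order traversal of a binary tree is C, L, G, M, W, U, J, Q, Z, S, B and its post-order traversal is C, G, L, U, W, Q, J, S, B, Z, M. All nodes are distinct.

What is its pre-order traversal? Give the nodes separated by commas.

M, L, C, G, Z, J, W, U, Q, B, S

The last element of post-order is the root; it splits in-order into left and right subtrees.
Root M: left subtree has 3 nodes {C, L, G}, right has 7 {W, U, J, Q, Z, S, B}.
  Root L: left subtree has 1 node {C}, right has 1 {G}.
  Root Z: left subtree has 4 nodes {W, U, J, Q}, right has 2 {S, B}.
    Root J: left subtree has 2 nodes {W, U}, right has 1 {Q}.
      Root W: left subtree has 0 nodes { }, right has 1 {U}.
    Root B: left subtree has 1 node {S}, right has 0 { }.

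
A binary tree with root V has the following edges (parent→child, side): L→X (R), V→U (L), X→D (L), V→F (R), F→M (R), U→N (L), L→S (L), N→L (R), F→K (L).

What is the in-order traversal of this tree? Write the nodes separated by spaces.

N S L D X U V K F M

In-order visits the left subtree, then the node, then the right subtree.
At V: go left to U.
  At U: go left to N.
    At N: no left child.
    Visit N.
    At N: go right to L.
      At L: go left to S.
        S is a leaf — visit S.
      Visit L.
      At L: go right to X.
        At X: go left to D.
          D is a leaf — visit D.
        Visit X.
        At X: no right child.
  Visit U.
  At U: no right child.
Visit V.
At V: go right to F.
  At F: go left to K.
    K is a leaf — visit K.
  Visit F.
  At F: go right to M.
    M is a leaf — visit M.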